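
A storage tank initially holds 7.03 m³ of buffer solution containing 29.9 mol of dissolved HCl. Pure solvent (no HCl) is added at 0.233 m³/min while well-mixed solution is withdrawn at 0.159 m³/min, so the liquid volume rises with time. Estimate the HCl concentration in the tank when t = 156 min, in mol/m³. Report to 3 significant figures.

Let m(t) be the amount of HCl. Volume: V(t) = V₀ + (Q_in − Q_out) t = 7.03 + 0.074000 t; V(156) = 18.574 m³.
Solute balance: dm/dt = 0 − Q_out C = −Q_out m/V(t).
dm/m = −Q_out dt/(V₀ + 0.074000 t); integrating gives ln(m/m₀) = −(Q_out/(Q_in−Q_out)) ln(V/V₀).
m = m₀ (V₀/V)^(Q_out/(Q_in−Q_out)) = 29.9 × (7.03/18.574)^(2.1486) = 3.7072 mol.
C = m/V = 3.7072/18.574 = 0.19959 mol/m³.

0.200 mol/m³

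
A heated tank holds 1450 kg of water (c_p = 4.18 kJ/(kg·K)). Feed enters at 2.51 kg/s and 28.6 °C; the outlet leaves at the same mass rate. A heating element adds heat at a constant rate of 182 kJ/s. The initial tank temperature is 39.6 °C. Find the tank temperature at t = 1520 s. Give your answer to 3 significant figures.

First-law balance (no shaft work): M c_p dT/dt = ṁ c_p (T_in − T) + 182.
Rearrange: dT/dt = (T_ss − T)/τ with τ = M/ṁ = 577.69 s and T_ss = T_in + Q̇/(ṁ c_p) = 45.947 °C.
Integrating: T(t) = T_ss + (T₀ − T_ss) e^(−t/τ).
T(1520) = 45.947 + (-6.3469)·e^(−1520/577.69) = 45.947 + (-6.3469)·0.071994 = 45.490 °C.

45.5 °C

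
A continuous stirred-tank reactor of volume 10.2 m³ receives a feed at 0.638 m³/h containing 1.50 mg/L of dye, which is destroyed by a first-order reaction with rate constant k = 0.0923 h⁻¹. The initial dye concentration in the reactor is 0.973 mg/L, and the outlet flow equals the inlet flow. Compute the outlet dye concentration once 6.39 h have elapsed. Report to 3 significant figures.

0.742 mg/L

Accumulation = in − out − consumed: V dC/dt = Q C_in − Q C − k V C.
This is linear with rate a = Q/V + k = 0.15485 h⁻¹.
C_ss = Q C_in/(Q + kV) = 0.60590 mg/L; C(t) = C_ss + (C₀ − C_ss) e^(−a t).
C(6.39) = 0.60590 + (0.36710)·e^(−0.15485·6.39) = 0.60590 + (0.36710)·0.37177 = 0.74238 mg/L.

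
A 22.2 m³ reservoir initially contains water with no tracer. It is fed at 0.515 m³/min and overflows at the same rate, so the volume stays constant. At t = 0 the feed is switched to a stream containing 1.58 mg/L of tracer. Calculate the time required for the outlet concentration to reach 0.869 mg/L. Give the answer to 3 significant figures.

34.4 min

Mass balance on the solute (V constant): V dC/dt = Q(C_in − C), so τ = V/Q = 43.107 min.
C(t) = C_in + (C₀ − C_in) e^(−t/τ). Set C = 0.869 and solve for t:
e^(−t/τ) = (C − C_in)/(C₀ − C_in) = (0.869 − 1.58)/(0 − 1.58) = 0.45000
t = −τ ln(…) = 43.107 × 0.79851 = 34.421 min.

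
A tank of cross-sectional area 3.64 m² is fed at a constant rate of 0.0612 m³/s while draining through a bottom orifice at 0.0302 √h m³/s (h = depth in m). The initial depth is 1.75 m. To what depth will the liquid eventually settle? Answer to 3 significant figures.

Level balance: A dh/dt = 0.0612 − 0.0302 √h. Setting dh/dt = 0:
Q_in = 0.0302 √h_ss ⇒ √h_ss = 0.0612/0.0302 = 2.0265.
h_ss = 2.0265² = 4.1067 m. (Since h₀ = 1.75 m < h_ss, the level will rise toward this value.)

4.11 m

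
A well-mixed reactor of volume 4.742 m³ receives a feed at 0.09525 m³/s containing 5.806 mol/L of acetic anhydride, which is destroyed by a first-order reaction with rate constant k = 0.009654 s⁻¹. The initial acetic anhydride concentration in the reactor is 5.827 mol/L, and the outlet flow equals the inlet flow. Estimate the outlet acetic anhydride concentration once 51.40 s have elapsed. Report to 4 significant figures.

4.335 mol/L

Species balance: V dC/dt = Q C_in − Q C − k V C.
This is linear with rate a = Q/V + k = 0.0297405 s⁻¹.
C_ss = Q C_in/(Q + kV) = 3.92132 mol/L; C(t) = C_ss + (C₀ − C_ss) e^(−a t).
C(51.40) = 3.92132 + (1.90568)·e^(−0.0297405·51.40) = 3.92132 + (1.90568)·0.216826 = 4.33452 mol/L.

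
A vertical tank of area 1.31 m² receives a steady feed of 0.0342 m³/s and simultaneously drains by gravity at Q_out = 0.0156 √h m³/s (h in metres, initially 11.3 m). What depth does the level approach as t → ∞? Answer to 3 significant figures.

A dh/dt = Q_in − 0.0156 √h. Steady state requires inflow = outflow:
Q_in = 0.0156 √h_ss ⇒ √h_ss = 0.0342/0.0156 = 2.1923.
h_ss = 2.1923² = 4.8062 m. (Since h₀ = 11.3 m > h_ss, the level will fall toward this value.)

4.81 m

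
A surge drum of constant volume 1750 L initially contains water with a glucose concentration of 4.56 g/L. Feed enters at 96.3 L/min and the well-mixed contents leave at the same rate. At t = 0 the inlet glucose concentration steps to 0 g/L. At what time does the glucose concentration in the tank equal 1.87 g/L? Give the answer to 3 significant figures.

16.2 min

Species balance on the tank: V dC/dt = Q(C_in − C), so τ = V/Q = 18.172 min.
C(t) = C_in + (C₀ − C_in) e^(−t/τ). Set C = 1.87 and solve for t:
e^(−t/τ) = (C − C_in)/(C₀ − C_in) = (1.87 − 0)/(4.56 − 0) = 0.41009
t = −τ ln(…) = 18.172 × 0.89138 = 16.199 min.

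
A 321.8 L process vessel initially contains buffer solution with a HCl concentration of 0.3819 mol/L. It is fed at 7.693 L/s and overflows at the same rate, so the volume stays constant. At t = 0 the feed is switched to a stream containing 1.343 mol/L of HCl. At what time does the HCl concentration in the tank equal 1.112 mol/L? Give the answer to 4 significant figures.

Species balance on the tank: V dC/dt = Q(C_in − C), so τ = V/Q = 41.8302 s.
C(t) = C_in + (C₀ − C_in) e^(−t/τ). Set C = 1.112 and solve for t:
e^(−t/τ) = (C − C_in)/(C₀ − C_in) = (1.112 − 1.343)/(0.3819 − 1.343) = 0.240350
t = −τ ln(…) = 41.8302 × 1.42566 = 59.6357 s.

59.64 s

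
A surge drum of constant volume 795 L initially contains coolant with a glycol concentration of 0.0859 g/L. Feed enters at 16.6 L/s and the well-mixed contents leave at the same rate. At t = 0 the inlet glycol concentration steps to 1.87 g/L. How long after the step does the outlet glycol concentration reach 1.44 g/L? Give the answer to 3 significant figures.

68.1 s

Species balance: V dC/dt = Q(C_in − C) ⇒ τ = V/Q = 47.892 s.
C(t) = C_in + (C₀ − C_in) e^(−t/τ). Set C = 1.44 and solve for t:
e^(−t/τ) = (C − C_in)/(C₀ − C_in) = (1.44 − 1.87)/(0.0859 − 1.87) = 0.24102
t = −τ ln(…) = 47.892 × 1.4229 = 68.144 s.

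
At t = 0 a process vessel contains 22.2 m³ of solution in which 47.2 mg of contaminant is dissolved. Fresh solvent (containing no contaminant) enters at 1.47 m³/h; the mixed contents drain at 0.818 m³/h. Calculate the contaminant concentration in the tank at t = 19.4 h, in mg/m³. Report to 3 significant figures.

0.769 mg/m³

Let m(t) be the amount of contaminant. Volume: V(t) = V₀ + (Q_in − Q_out) t = 22.2 + 0.65200 t; V(19.4) = 34.849 m³.
Species balance (pure solvent in): dm/dt = −Q_out · m/V(t).
dm/m = −Q_out dt/(V₀ + 0.65200 t); integrating gives ln(m/m₀) = −(Q_out/(Q_in−Q_out)) ln(V/V₀).
m = m₀ (V₀/V)^(Q_out/(Q_in−Q_out)) = 47.2 × (22.2/34.849)^(1.2546) = 26.807 mg.
C = m/V = 26.807/34.849 = 0.76924 mg/m³.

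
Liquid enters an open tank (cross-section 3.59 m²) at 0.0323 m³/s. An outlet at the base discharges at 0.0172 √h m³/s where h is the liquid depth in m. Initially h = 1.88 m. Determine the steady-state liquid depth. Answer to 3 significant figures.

Mass balance (ρ constant): A dh/dt = Q_in − 0.0172 √h. At steady state dh/dt = 0:
Q_in = 0.0172 √h_ss ⇒ √h_ss = 0.0323/0.0172 = 1.8779.
h_ss = 1.8779² = 3.5265 m. (Since h₀ = 1.88 m < h_ss, the level will rise toward this value.)

3.53 m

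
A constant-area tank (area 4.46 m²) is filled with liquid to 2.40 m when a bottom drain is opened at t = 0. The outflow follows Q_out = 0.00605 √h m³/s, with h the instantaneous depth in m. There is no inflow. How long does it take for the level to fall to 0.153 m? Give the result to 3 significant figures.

With no inflow, A dh/dt = −0.00605 √h.
This is separable: 2 d(√h)/dt = −0.00605/A, so √h = √h₀ − (0.00605/(2A)) t.
t = 2A(√h₀ − √h)/0.00605 = 2·4.46·(√2.40 − √0.153)/0.00605
  = 8.9200 × (1.5492 − 0.39115) / 0.00605 = 1707.4 s.

1710 s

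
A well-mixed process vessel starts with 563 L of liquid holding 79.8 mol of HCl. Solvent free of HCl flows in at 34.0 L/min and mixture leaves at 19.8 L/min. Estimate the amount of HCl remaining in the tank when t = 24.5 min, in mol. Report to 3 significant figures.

40.8 mol

Let m(t) be the amount of HCl. Volume: V(t) = V₀ + (Q_in − Q_out) t = 563 + 14.200 t; V(24.5) = 910.90 L.
No HCl enters, so dm/dt = −Q_out · (m/V).
dm/m = −Q_out dt/(V₀ + 14.200 t); integrating gives ln(m/m₀) = −(Q_out/(Q_in−Q_out)) ln(V/V₀).
m = m₀ (V₀/V)^(Q_out/(Q_in−Q_out)) = 79.8 × (563/910.90)^(1.3944) = 40.797 mol.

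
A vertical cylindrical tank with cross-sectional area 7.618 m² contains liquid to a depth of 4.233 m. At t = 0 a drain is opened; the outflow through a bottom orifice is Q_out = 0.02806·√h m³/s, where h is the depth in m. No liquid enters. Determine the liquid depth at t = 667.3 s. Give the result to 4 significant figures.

Volume balance on the tank: A dh/dt = −0.02806 √h.
This is separable: 2 d(√h)/dt = −0.02806/A, so √h = √h₀ − (0.02806/(2A)) t.
√h = √4.233 − 0.02806·667.3/(2·7.618) = 2.05743 − 1.22896 = 0.828465.
h = 0.828465² = 0.686355 m.

0.6864 m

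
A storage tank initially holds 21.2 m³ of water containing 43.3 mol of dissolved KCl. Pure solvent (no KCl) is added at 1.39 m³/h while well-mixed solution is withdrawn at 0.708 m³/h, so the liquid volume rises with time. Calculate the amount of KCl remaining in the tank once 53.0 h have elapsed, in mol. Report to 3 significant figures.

Total volume: dV/dt = Q_in − Q_out = 0.68200 m³/h, so V(t) = 21.2 + 0.68200 t and V(53.0) = 57.346 m³.
Species balance (pure solvent in): dm/dt = −Q_out · m/V(t).
dm/m = −Q_out dt/(V₀ + 0.68200 t); integrating gives ln(m/m₀) = −(Q_out/(Q_in−Q_out)) ln(V/V₀).
m = m₀ (V₀/V)^(Q_out/(Q_in−Q_out)) = 43.3 × (21.2/57.346)^(1.0381) = 15.412 mol.

15.4 mol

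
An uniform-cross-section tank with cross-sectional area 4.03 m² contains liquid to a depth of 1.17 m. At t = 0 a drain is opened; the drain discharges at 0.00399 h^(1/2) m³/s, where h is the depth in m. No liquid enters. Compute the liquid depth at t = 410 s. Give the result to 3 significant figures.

Accumulation of liquid (constant cross-section A): A dh/dt = −0.00399 √h.
This is separable: 2 d(√h)/dt = −0.00399/A, so √h = √h₀ − (0.00399/(2A)) t.
√h = √1.17 − 0.00399·410/(2·4.03) = 1.0817 − 0.20297 = 0.87870.
h = 0.87870² = 0.77211 m.

0.772 m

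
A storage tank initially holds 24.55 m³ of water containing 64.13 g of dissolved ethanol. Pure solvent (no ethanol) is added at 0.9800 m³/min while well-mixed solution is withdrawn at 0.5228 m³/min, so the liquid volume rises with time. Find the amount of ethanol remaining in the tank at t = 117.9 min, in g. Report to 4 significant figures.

Let m(t) be the amount of ethanol. Volume: V(t) = V₀ + (Q_in − Q_out) t = 24.55 + 0.457200 t; V(117.9) = 78.4539 m³.
No ethanol enters, so dm/dt = −Q_out · (m/V).
Separate: dm/m = −Q_out dt/V(t) ⇒ ln(m/m₀) = −(Q_out/(Q_in−Q_out)) ln(V/V₀).
m = m₀ (V₀/V)^(Q_out/(Q_in−Q_out)) = 64.13 × (24.55/78.4539)^(1.14348) = 16.9864 g.

16.99 g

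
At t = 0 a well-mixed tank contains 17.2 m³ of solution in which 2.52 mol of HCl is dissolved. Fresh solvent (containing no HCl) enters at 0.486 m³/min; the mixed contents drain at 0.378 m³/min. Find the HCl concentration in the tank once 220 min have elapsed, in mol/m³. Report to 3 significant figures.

Let m(t) be the amount of HCl. Volume: V(t) = V₀ + (Q_in − Q_out) t = 17.2 + 0.10800 t; V(220) = 40.960 m³.
Solute balance: dm/dt = 0 − Q_out C = −Q_out m/V(t).
dm/m = −Q_out dt/(V₀ + 0.10800 t); integrating gives ln(m/m₀) = −(Q_out/(Q_in−Q_out)) ln(V/V₀).
m = m₀ (V₀/V)^(Q_out/(Q_in−Q_out)) = 2.52 × (17.2/40.960)^(3.5000) = 0.12092 mol.
C = m/V = 0.12092/40.960 = 0.0029521 mol/m³.

0.00295 mol/m³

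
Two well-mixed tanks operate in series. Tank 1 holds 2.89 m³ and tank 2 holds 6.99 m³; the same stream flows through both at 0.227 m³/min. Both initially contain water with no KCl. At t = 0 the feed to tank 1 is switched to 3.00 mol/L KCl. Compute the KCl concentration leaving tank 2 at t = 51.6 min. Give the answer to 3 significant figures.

2.08 mol/L

Time constants: τᵢ = Vᵢ/Q for each well-mixed tank.
τ₁ = 2.89/0.227 = 12.731 min; τ₂ = 6.99/0.227 = 30.793 min.
Tank 1: C₁ = C_in(1 − e^(−t/τ₁)). Tank 2 (τ₁ ≠ τ₂): C₂ = C_in[1 − (τ₁ e^(−t/τ₁) − τ₂ e^(−t/τ₂))/(τ₁ − τ₂)].
At t = 51.6: e^(−t/τ₁) = 0.017370, e^(−t/τ₂) = 0.18718.
C₂ = 3.00·[1 − (12.731·0.017370 − 30.793·0.18718)/(-18.062)] = 3.00·0.69313 = 2.0794 mol/L.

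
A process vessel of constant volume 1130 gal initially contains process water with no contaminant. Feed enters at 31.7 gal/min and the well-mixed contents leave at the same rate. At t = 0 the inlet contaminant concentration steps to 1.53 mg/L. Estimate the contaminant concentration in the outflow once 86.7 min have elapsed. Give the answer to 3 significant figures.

1.40 mg/L

Species balance on the tank: V dC/dt = Q(C_in − C).
So dC/dt = (C_in − C)/τ with τ = V/Q = 1130/31.7 = 35.647 min.
Solution: C(t) = C_in + (C₀ − C_in) e^(−t/τ).
C(86.7) = 1.53 + (0 − 1.53)·e^(−86.7/35.647) = 1.53 + (-1.5300)·0.087843 = 1.3956 mg/L.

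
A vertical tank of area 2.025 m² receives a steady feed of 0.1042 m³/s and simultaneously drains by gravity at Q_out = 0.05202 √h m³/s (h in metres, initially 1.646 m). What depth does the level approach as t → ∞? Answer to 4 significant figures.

4.012 m

A dh/dt = Q_in − 0.05202 √h. Steady state requires inflow = outflow:
Q_in = 0.05202 √h_ss ⇒ √h_ss = 0.1042/0.05202 = 2.00308.
h_ss = 2.00308² = 4.01231 m. (Since h₀ = 1.646 m < h_ss, the level will rise toward this value.)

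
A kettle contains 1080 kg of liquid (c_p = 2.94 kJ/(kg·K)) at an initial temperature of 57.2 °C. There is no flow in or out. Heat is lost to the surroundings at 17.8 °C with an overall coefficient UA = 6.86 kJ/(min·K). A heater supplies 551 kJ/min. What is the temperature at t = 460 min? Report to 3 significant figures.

83.0 °C

Energy balance: M c_p dT/dt = −UA(T − T_amb) + Q̇.
dT/dt = (T_ss − T)/τ with T_ss = T_amb + Q̇/UA = 17.8 + 551/6.86 = 98.121 °C, τ = M c_p/UA = 1080·2.94/6.86 = 462.86 min.
T approaches T_ss exponentially: T(t) = T_ss + (T₀ − T_ss) e^(−t/τ).
T(460) = 98.121 + (-40.921)·0.37016 = 82.974 °C.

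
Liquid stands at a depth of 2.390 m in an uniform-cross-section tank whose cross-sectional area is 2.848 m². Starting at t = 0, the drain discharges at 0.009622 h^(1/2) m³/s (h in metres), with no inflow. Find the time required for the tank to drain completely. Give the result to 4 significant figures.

915.2 s

A dh/dt = −Q_out = −0.009622 √h.
Separate and integrate: 2(√h − √h₀) = −(0.009622/A) t.
Tank is empty when √h = 0: t_empty = 2A√h₀/0.009622.
t_empty = 2·2.848·√2.390/0.009622 = 5.69600·1.54596/0.009622 = 915.174 s.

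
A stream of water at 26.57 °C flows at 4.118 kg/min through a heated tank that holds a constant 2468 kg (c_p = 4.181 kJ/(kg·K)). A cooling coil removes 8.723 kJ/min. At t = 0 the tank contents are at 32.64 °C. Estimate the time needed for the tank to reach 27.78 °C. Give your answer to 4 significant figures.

805.0 min

First-law balance (no shaft work): M c_p dT/dt = ṁ c_p (T_in − T) − 8.723.
τ = M/ṁ = 599.320 min; T_ss = T_in − Q̇/(ṁ c_p) = 26.0634 °C.
T(t) = T_ss + (T₀ − T_ss) e^(−t/τ). Set T = 27.78:
e^(−t/τ) = (27.78 − 26.0634)/(32.64 − 26.0634) = 0.261021
t = −599.320 · ln(0.261021) = 804.980 min.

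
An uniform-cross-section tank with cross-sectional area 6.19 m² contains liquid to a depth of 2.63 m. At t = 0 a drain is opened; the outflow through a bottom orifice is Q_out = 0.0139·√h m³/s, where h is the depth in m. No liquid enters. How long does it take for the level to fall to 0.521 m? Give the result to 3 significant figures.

With no inflow, A dh/dt = −0.0139 √h.
This is separable: 2 d(√h)/dt = −0.0139/A, so √h = √h₀ − (0.0139/(2A)) t.
t = 2A(√h₀ − √h)/0.0139 = 2·6.19·(√2.63 − √0.521)/0.0139
  = 12.380 × (1.6217 − 0.72180) / 0.0139 = 801.52 s.

802 s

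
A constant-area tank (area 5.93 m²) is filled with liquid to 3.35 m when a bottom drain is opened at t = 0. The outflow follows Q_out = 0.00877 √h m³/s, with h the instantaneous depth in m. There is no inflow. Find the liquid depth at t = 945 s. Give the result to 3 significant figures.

A dh/dt = −Q_out = −0.00877 √h.
Separate and integrate: 2(√h − √h₀) = −(0.00877/A) t.
√h = √3.35 − 0.00877·945/(2·5.93) = 1.8303 − 0.69879 = 1.1315.
h = 1.1315² = 1.2803 m.

1.28 m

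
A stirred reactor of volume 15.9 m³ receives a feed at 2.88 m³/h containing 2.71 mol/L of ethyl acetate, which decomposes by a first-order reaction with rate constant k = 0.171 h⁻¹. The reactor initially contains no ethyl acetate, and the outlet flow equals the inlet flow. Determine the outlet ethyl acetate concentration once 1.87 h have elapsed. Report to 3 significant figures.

V dC/dt = Q(C_in − C) − k V C.
This is linear with rate a = Q/V + k = 0.35213 h⁻¹.
C_ss = Q C_in/(Q + kV) = 1.3940 mol/L; C(t) = C_ss + (C₀ − C_ss) e^(−a t).
C(1.87) = 1.3940 + (-1.3940)·e^(−0.35213·1.87) = 1.3940 + (-1.3940)·0.51763 = 0.67241 mol/L.

0.672 mol/L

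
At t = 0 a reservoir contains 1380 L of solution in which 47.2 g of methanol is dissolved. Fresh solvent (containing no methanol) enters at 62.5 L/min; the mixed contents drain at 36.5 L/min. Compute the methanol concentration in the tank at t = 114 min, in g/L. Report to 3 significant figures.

0.00217 g/L

Total volume: dV/dt = Q_in − Q_out = 26.000 L/min, so V(t) = 1380 + 26.000 t and V(114) = 4344.0 L.
No methanol enters, so dm/dt = −Q_out · (m/V).
dm/m = −Q_out dt/(V₀ + 26.000 t); integrating gives ln(m/m₀) = −(Q_out/(Q_in−Q_out)) ln(V/V₀).
m = m₀ (V₀/V)^(Q_out/(Q_in−Q_out)) = 47.2 × (1380/4344.0)^(1.4038) = 9.4365 g.
C = m/V = 9.4365/4344.0 = 0.0021723 g/L.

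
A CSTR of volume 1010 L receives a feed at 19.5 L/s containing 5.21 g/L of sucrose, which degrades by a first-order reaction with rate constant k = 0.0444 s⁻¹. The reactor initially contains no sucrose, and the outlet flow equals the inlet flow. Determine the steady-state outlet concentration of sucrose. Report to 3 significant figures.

1.58 g/L

Accumulation = in − out − consumed: V dC/dt = Q C_in − Q C − k V C.
Steady state (dC/dt = 0): C_ss = Q C_in/(Q + kV) = C_in/(1 + kV/Q).
C_ss = 19.5·5.21/(19.5 + 0.0444·1010) = 101.59/64.344 = 1.5789 g/L.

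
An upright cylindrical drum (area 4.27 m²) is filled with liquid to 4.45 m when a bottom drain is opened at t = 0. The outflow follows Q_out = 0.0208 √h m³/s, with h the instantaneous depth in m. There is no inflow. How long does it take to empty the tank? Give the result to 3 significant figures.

866 s

With no inflow, A dh/dt = −0.0208 √h.
This is separable: 2 d(√h)/dt = −0.0208/A, so √h = √h₀ − (0.0208/(2A)) t.
Set h = 0: 2√h₀ = (0.0208/A) t_empty ⇒ t_empty = 2A√h₀/0.0208.
t_empty = 2·4.27·√4.45/0.0208 = 8.5400·2.1095/0.0208 = 866.11 s.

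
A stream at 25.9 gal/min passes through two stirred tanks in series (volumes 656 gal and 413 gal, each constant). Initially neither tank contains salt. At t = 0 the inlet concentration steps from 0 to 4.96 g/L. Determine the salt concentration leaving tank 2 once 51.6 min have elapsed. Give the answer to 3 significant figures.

Time constants: τᵢ = Vᵢ/Q for each well-mixed tank.
τ₁ = 656/25.9 = 25.328 min; τ₂ = 413/25.9 = 15.946 min.
Tank 1: C₁ = C_in(1 − e^(−t/τ₁)). Tank 2 (τ₁ ≠ τ₂): C₂ = C_in[1 − (τ₁ e^(−t/τ₁) − τ₂ e^(−t/τ₂))/(τ₁ − τ₂)].
At t = 51.6: e^(−t/τ₁) = 0.13039, e^(−t/τ₂) = 0.039324.
C₂ = 4.96·[1 − (25.328·0.13039 − 15.946·0.039324)/(9.3822)] = 4.96·0.71485 = 3.5456 g/L.

3.55 g/L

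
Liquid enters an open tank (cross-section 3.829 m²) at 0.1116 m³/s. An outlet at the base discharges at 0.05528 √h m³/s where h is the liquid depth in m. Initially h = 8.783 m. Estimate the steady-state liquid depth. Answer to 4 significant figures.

4.076 m

Level balance: A dh/dt = 0.1116 − 0.05528 √h. Setting dh/dt = 0:
Q_in = 0.05528 √h_ss ⇒ √h_ss = 0.1116/0.05528 = 2.01881.
h_ss = 2.01881² = 4.07561 m. (Since h₀ = 8.783 m > h_ss, the level will fall toward this value.)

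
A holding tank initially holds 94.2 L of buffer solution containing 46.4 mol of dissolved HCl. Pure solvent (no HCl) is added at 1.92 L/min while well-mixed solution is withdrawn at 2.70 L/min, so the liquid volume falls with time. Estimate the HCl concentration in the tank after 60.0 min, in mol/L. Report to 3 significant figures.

0.0908 mol/L

Total volume: dV/dt = Q_in − Q_out = -0.78000 L/min, so V(t) = 94.2 − 0.78000 t and V(60.0) = 47.400 L.
Species balance (pure solvent in): dm/dt = −Q_out · m/V(t).
dm/m = −Q_out dt/(V₀ − 0.78000 t); integrating gives ln(m/m₀) = −(Q_out/(Q_in−Q_out)) ln(V/V₀).
m = m₀ (V₀/V)^(Q_out/(Q_in−Q_out)) = 46.4 × (94.2/47.400)^(-3.4615) = 4.3056 mol.
C = m/V = 4.3056/47.400 = 0.090836 mol/L.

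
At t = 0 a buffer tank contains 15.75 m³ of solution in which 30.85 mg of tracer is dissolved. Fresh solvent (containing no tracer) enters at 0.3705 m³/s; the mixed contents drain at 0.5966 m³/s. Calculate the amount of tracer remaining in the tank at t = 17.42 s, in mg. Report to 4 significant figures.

Let m(t) be the amount of tracer. Volume: V(t) = V₀ + (Q_in − Q_out) t = 15.75 − 0.226100 t; V(17.42) = 11.8113 m³.
No tracer enters, so dm/dt = −Q_out · (m/V).
dm/m = −Q_out dt/(V₀ − 0.226100 t); integrating gives ln(m/m₀) = −(Q_out/(Q_in−Q_out)) ln(V/V₀).
m = m₀ (V₀/V)^(Q_out/(Q_in−Q_out)) = 30.85 × (15.75/11.8113)^(-2.63866) = 14.4368 mg.

14.44 mg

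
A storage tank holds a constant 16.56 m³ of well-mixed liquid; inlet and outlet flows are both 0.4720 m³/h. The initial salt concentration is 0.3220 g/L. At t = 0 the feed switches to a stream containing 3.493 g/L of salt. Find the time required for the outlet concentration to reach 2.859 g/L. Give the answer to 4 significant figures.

Species balance: V dC/dt = Q(C_in − C) ⇒ τ = V/Q = 35.0847 h.
C(t) = C_in + (C₀ − C_in) e^(−t/τ). Set C = 2.859 and solve for t:
e^(−t/τ) = (C − C_in)/(C₀ − C_in) = (2.859 − 3.493)/(0.3220 − 3.493) = 0.199937
t = −τ ln(…) = 35.0847 × 1.60975 = 56.4778 h.

56.48 h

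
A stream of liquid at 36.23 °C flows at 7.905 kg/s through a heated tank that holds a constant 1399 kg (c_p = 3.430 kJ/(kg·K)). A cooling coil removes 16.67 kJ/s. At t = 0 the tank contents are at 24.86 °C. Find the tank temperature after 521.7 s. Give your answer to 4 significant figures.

35.05 °C

First-law balance (no shaft work): M c_p dT/dt = ṁ c_p (T_in − T) − 16.67.
τ = M/ṁ = 176.977 s; T_ss = T_in − Q̇/(ṁ c_p) = 36.23 − 16.67/(7.905·3.430) = 35.6152 °C.
This is linear first-order; T(t) = T_ss + (T₀ − T_ss) e^(−t/τ).
T(521.7) = 35.6152 + (-10.7552)·e^(−521.7/176.977) = 35.6152 + (-10.7552)·0.0524525 = 35.0511 °C.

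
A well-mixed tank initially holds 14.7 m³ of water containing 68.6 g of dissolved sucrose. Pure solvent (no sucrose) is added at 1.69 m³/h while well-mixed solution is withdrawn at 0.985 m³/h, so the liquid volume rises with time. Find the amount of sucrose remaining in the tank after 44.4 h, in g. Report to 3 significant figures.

13.9 g

Let m(t) be the amount of sucrose. Volume: V(t) = V₀ + (Q_in − Q_out) t = 14.7 + 0.70500 t; V(44.4) = 46.002 m³.
Solute balance: dm/dt = 0 − Q_out C = −Q_out m/V(t).
Separate: dm/m = −Q_out dt/V(t) ⇒ ln(m/m₀) = −(Q_out/(Q_in−Q_out)) ln(V/V₀).
m = m₀ (V₀/V)^(Q_out/(Q_in−Q_out)) = 68.6 × (14.7/46.002)^(1.3972) = 13.934 g.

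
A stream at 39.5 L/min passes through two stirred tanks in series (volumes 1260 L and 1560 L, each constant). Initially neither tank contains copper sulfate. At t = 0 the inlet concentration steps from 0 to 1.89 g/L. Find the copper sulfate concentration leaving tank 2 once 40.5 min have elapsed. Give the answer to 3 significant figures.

Time constants: τᵢ = Vᵢ/Q for each well-mixed tank.
τ₁ = 1260/39.5 = 31.899 min; τ₂ = 1560/39.5 = 39.494 min.
Solving the cascade with C₁(0)=C₂(0)=0 gives C₂(t) = C_in[1 − (τ₁ e^(−t/τ₁) − τ₂ e^(−t/τ₂))/(τ₁ − τ₂)].
At t = 40.5: e^(−t/τ₁) = 0.28093, e^(−t/τ₂) = 0.35862.
C₂ = 1.89·[1 − (31.899·0.28093 − 39.494·0.35862)/(-7.5949)] = 1.89·0.31507 = 0.59548 g/L.

0.595 g/L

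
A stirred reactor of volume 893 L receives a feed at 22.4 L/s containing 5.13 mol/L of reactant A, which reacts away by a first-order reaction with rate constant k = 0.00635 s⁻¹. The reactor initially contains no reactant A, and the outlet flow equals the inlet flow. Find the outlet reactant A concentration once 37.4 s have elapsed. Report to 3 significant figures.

Accumulation = in − out − consumed: V dC/dt = Q C_in − Q C − k V C.
dC/dt = (Q/V) C_in − (Q/V + k) C; effective rate a = Q/V + k = 0.025084 + 0.00635 = 0.031434 s⁻¹.
C_ss = Q C_in/(Q + kV) = 4.0937 mol/L; C(t) = C_ss + (C₀ − C_ss) e^(−a t).
C(37.4) = 4.0937 + (-4.0937)·e^(−0.031434·37.4) = 4.0937 + (-4.0937)·0.30862 = 2.8303 mol/L.

2.83 mol/L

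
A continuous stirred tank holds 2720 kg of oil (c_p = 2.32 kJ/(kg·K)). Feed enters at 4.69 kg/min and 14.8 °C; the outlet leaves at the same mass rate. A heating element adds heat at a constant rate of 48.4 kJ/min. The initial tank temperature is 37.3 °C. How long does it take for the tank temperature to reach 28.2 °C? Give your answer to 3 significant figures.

407 min

Unsteady energy balance on the tank contents: M c_p dT/dt = ṁ c_p (T_in − T) + 48.4.
τ = M/ṁ = 579.96 min; T_ss = T_in + Q̇/(ṁ c_p) = 19.248 °C.
T(t) = T_ss + (T₀ − T_ss) e^(−t/τ). Set T = 28.2:
e^(−t/τ) = (28.2 − 19.248)/(37.3 − 19.248) = 0.49590
t = −579.96 · ln(0.49590) = 406.78 min.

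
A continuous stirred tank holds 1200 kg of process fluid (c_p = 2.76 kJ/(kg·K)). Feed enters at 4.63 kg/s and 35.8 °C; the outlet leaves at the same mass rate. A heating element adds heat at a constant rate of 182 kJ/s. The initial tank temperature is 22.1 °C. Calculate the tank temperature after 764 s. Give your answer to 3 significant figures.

48.6 °C

Energy balance: M c_p dT/dt = ṁ c_p (T_in − T) + 182.
τ = M/ṁ = 259.18 s; T_ss = T_in + Q̇/(ṁ c_p) = 35.8 + 182/(4.63·2.76) = 50.042 °C.
This is linear first-order; T(t) = T_ss + (T₀ − T_ss) e^(−t/τ).
T(764) = 50.042 + (-27.942)·e^(−764/259.18) = 50.042 + (-27.942)·0.052457 = 48.577 °C.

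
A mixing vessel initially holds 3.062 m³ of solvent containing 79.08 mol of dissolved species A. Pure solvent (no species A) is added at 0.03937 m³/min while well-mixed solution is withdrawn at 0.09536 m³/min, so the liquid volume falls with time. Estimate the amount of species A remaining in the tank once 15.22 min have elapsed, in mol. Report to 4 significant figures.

45.38 mol

Let m(t) be the amount of species A. Volume: V(t) = V₀ + (Q_in − Q_out) t = 3.062 − 0.0559900 t; V(15.22) = 2.20983 m³.
No species A enters, so dm/dt = −Q_out · (m/V).
dm/m = −Q_out dt/(V₀ − 0.0559900 t); integrating gives ln(m/m₀) = −(Q_out/(Q_in−Q_out)) ln(V/V₀).
m = m₀ (V₀/V)^(Q_out/(Q_in−Q_out)) = 79.08 × (3.062/2.20983)^(-1.70316) = 45.3754 mol.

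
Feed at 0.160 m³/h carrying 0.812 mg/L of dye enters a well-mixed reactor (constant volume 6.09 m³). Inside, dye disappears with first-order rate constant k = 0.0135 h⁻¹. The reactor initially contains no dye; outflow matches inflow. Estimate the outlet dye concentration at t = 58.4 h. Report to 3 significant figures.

0.484 mg/L

Species balance: V dC/dt = Q C_in − Q C − k V C.
dC/dt = (Q/V) C_in − (Q/V + k) C; effective rate a = Q/V + k = 0.026273 + 0.0135 = 0.039773 h⁻¹.
C_ss = Q C_in/(Q + kV) = 0.53638 mg/L; C(t) = C_ss + (C₀ − C_ss) e^(−a t).
C(58.4) = 0.53638 + (-0.53638)·e^(−0.039773·58.4) = 0.53638 + (-0.53638)·0.098007 = 0.48381 mg/L.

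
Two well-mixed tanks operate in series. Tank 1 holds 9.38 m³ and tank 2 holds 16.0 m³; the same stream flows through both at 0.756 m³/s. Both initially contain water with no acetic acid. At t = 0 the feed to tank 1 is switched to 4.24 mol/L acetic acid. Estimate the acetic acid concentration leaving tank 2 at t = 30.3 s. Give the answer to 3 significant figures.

Each tank obeys Vᵢ dCᵢ/dt = Q(Cᵢ₋₁ − Cᵢ), so τᵢ = Vᵢ/Q.
τ₁ = 9.38/0.756 = 12.407 s; τ₂ = 16.0/0.756 = 21.164 s.
Tank 1: C₁ = C_in(1 − e^(−t/τ₁)). Tank 2 (τ₁ ≠ τ₂): C₂ = C_in[1 − (τ₁ e^(−t/τ₁) − τ₂ e^(−t/τ₂))/(τ₁ − τ₂)].
At t = 30.3: e^(−t/τ₁) = 0.086979, e^(−t/τ₂) = 0.23891.
C₂ = 4.24·[1 − (12.407·0.086979 − 21.164·0.23891)/(-8.7566)] = 4.24·0.54582 = 2.3143 mol/L.

2.31 mol/L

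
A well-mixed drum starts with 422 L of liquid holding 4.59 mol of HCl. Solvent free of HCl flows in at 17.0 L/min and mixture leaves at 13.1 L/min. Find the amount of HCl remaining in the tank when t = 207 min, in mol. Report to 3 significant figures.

Total volume: dV/dt = Q_in − Q_out = 3.9000 L/min, so V(t) = 422 + 3.9000 t and V(207) = 1229.3 L.
Species balance (pure solvent in): dm/dt = −Q_out · m/V(t).
dm/m = −Q_out dt/(V₀ + 3.9000 t); integrating gives ln(m/m₀) = −(Q_out/(Q_in−Q_out)) ln(V/V₀).
m = m₀ (V₀/V)^(Q_out/(Q_in−Q_out)) = 4.59 × (422/1229.3)^(3.3590) = 0.12650 mol.

0.126 mol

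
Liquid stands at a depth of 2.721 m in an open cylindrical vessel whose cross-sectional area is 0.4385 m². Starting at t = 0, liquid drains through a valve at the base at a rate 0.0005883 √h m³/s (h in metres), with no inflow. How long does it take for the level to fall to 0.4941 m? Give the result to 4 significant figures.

1411 s

Mass balance (ρ constant): A dh/dt = −0.0005883 √h.
This is separable: 2 d(√h)/dt = −0.0005883/A, so √h = √h₀ − (0.0005883/(2A)) t.
t = 2A(√h₀ − √h)/0.0005883 = 2·0.4385·(√2.721 − √0.4941)/0.0005883
  = 0.877000 × (1.64955 − 0.702922) / 0.0005883 = 1411.16 s.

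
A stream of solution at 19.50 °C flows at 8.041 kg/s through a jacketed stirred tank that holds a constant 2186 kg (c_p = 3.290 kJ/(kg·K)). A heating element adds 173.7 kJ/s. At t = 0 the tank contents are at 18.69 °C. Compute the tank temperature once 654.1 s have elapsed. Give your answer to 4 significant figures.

25.40 °C

Unsteady energy balance on the tank contents: M c_p dT/dt = ṁ c_p (T_in − T) + 173.7.
τ = M/ṁ = 271.857 s; T_ss = T_in + Q̇/(ṁ c_p) = 19.50 + 173.7/(8.041·3.290) = 26.0659 °C.
Solution: T(t) = T_ss + (T₀ − T_ss) e^(−t/τ).
T(654.1) = 26.0659 + (-7.37589)·e^(−654.1/271.857) = 26.0659 + (-7.37589)·0.0901711 = 25.4008 °C.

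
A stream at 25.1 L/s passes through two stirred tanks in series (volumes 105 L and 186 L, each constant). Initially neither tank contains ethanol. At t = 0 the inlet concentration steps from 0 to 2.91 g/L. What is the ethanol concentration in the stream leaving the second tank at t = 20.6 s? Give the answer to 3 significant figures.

2.52 g/L

Each tank obeys Vᵢ dCᵢ/dt = Q(Cᵢ₋₁ − Cᵢ), so τᵢ = Vᵢ/Q.
τ₁ = 105/25.1 = 4.1833 s; τ₂ = 186/25.1 = 7.4104 s.
Tank 1: C₁ = C_in(1 − e^(−t/τ₁)). Tank 2 (τ₁ ≠ τ₂): C₂ = C_in[1 − (τ₁ e^(−t/τ₁) − τ₂ e^(−t/τ₂))/(τ₁ − τ₂)].
At t = 20.6: e^(−t/τ₁) = 0.0072672, e^(−t/τ₂) = 0.062045.
C₂ = 2.91·[1 − (4.1833·0.0072672 − 7.4104·0.062045)/(-3.2271)] = 2.91·0.86695 = 2.5228 g/L.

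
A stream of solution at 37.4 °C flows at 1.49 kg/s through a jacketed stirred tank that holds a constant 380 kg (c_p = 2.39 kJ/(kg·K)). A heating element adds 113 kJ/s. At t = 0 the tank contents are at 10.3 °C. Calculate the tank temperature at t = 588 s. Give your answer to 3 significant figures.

63.3 °C

M c_p dT/dt = ṁ c_p (T_in − T) + Q̇.
τ = M/ṁ = 255.03 s; T_ss = T_in + Q̇/(ṁ c_p) = 37.4 + 113/(1.49·2.39) = 69.132 °C.
T approaches T_ss exponentially: T(t) = T_ss + (T₀ − T_ss) e^(−t/τ).
T(588) = 69.132 + (-58.832)·e^(−588/255.03) = 69.132 + (-58.832)·0.099701 = 63.266 °C.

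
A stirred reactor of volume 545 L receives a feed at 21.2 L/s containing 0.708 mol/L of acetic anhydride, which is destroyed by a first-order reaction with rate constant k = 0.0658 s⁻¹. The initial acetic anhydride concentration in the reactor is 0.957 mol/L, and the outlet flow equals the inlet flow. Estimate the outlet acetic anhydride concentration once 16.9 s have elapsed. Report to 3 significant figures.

0.381 mol/L

Species balance: V dC/dt = Q C_in − Q C − k V C.
This is linear with rate a = Q/V + k = 0.10470 s⁻¹.
C_ss = Q C_in/(Q + kV) = 0.26304 mol/L; C(t) = C_ss + (C₀ − C_ss) e^(−a t).
C(16.9) = 0.26304 + (0.69396)·e^(−0.10470·16.9) = 0.26304 + (0.69396)·0.17043 = 0.38132 mol/L.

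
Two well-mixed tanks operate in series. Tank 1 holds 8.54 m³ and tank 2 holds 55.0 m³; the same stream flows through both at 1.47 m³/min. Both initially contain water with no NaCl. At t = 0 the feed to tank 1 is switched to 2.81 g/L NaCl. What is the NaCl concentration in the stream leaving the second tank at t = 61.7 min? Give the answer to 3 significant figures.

Species balance on tank i: dCᵢ/dt = (Cᵢ₋₁ − Cᵢ)/τᵢ with τᵢ = Vᵢ/Q.
τ₁ = 8.54/1.47 = 5.8095 min; τ₂ = 55.0/1.47 = 37.415 min.
Tank 1: C₁ = C_in(1 − e^(−t/τ₁)). Tank 2 (τ₁ ≠ τ₂): C₂ = C_in[1 − (τ₁ e^(−t/τ₁) − τ₂ e^(−t/τ₂))/(τ₁ − τ₂)].
At t = 61.7: e^(−t/τ₁) = 2.4411e-05, e^(−t/τ₂) = 0.19223.
C₂ = 2.81·[1 − (5.8095·2.4411e-05 − 37.415·0.19223)/(-31.605)] = 2.81·0.77244 = 2.1706 g/L.

2.17 g/L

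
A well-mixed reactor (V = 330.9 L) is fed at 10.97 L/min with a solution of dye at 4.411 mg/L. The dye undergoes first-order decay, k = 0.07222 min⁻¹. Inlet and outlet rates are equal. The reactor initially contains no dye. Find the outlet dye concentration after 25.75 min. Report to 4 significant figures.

1.296 mg/L

V dC/dt = Q(C_in − C) − k V C.
dC/dt = (Q/V) C_in − (Q/V + k) C; effective rate a = Q/V + k = 0.0331520 + 0.07222 = 0.105372 min⁻¹.
C_ss = Q C_in/(Q + kV) = 1.38778 mg/L; C(t) = C_ss + (C₀ − C_ss) e^(−a t).
C(25.75) = 1.38778 + (-1.38778)·e^(−0.105372·25.75) = 1.38778 + (-1.38778)·0.0663157 = 1.29575 mg/L.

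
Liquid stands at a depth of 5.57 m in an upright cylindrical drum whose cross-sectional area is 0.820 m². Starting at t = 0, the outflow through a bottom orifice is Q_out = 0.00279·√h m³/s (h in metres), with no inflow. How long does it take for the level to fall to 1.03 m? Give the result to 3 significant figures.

With no inflow, A dh/dt = −0.00279 √h.
∫ h^(−1/2) dh = −(0.00279/A) ∫ dt, giving 2√h = 2√h₀ − (0.00279/A) t.
t = 2A(√h₀ − √h)/0.00279 = 2·0.820·(√5.57 − √1.03)/0.00279
  = 1.6400 × (2.3601 − 1.0149) / 0.00279 = 790.72 s.

791 s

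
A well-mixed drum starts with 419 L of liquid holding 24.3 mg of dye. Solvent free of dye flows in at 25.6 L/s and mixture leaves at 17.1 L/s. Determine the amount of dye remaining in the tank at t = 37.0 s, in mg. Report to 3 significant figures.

Let m(t) be the amount of dye. Volume: V(t) = V₀ + (Q_in − Q_out) t = 419 + 8.5000 t; V(37.0) = 733.50 L.
Solute balance: dm/dt = 0 − Q_out C = −Q_out m/V(t).
dm/m = −Q_out dt/(V₀ + 8.5000 t); integrating gives ln(m/m₀) = −(Q_out/(Q_in−Q_out)) ln(V/V₀).
m = m₀ (V₀/V)^(Q_out/(Q_in−Q_out)) = 24.3 × (419/733.50)^(2.0118) = 7.8772 mg.

7.88 mg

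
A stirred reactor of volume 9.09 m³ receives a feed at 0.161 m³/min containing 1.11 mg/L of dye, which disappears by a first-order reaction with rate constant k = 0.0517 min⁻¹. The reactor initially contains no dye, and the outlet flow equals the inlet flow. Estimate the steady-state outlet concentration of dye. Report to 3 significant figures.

V dC/dt = Q(C_in − C) − k V C.
At steady state: 0 = Q C_in − (Q + kV) C_ss, so C_ss = Q C_in/(Q + kV).
C_ss = 0.161·1.11/(0.161 + 0.0517·9.09) = 0.17871/0.63095 = 0.28324 mg/L.

0.283 mg/L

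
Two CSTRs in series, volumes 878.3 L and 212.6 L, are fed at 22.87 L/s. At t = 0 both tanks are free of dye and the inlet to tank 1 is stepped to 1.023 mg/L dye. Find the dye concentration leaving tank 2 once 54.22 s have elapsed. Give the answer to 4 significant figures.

Species balance on tank i: dCᵢ/dt = (Cᵢ₋₁ − Cᵢ)/τᵢ with τᵢ = Vᵢ/Q.
τ₁ = 878.3/22.87 = 38.4040 s; τ₂ = 212.6/22.87 = 9.29602 s.
Tank 1: C₁ = C_in(1 − e^(−t/τ₁)). Tank 2 (τ₁ ≠ τ₂): C₂ = C_in[1 − (τ₁ e^(−t/τ₁) − τ₂ e^(−t/τ₂))/(τ₁ − τ₂)].
At t = 54.22: e^(−t/τ₁) = 0.243697, e^(−t/τ₂) = 0.00293044.
C₂ = 1.023·[1 − (38.4040·0.243697 − 9.29602·0.00293044)/(29.1080)] = 1.023·0.679412 = 0.695038 mg/L.

0.6950 mg/L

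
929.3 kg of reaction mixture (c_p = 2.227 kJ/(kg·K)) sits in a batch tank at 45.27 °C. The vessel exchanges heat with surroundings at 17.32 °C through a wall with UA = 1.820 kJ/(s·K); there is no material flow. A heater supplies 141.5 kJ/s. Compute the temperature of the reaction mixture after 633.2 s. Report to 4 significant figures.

Lumped-capacitance energy balance: M c_p dT/dt = UA(T_amb − T) + Q̇.
dT/dt = (T_ss − T)/τ with T_ss = T_amb + Q̇/UA = 17.32 + 141.5/1.820 = 95.0673 °C, τ = M c_p/UA = 929.3·2.227/1.820 = 1137.12 s.
Solution: T(t) = T_ss + (T₀ − T_ss) e^(−t/τ).
T(633.2) = 95.0673 + (-49.7973)·0.573013 = 66.5328 °C.

66.53 °C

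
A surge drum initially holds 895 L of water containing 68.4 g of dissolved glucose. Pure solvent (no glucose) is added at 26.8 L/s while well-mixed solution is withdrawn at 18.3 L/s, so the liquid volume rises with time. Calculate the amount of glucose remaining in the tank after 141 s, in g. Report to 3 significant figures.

Let m(t) be the amount of glucose. Volume: V(t) = V₀ + (Q_in − Q_out) t = 895 + 8.5000 t; V(141) = 2093.5 L.
No glucose enters, so dm/dt = −Q_out · (m/V).
dm/m = −Q_out dt/(V₀ + 8.5000 t); integrating gives ln(m/m₀) = −(Q_out/(Q_in−Q_out)) ln(V/V₀).
m = m₀ (V₀/V)^(Q_out/(Q_in−Q_out)) = 68.4 × (895/2093.5)^(2.1529) = 10.978 g.

11.0 g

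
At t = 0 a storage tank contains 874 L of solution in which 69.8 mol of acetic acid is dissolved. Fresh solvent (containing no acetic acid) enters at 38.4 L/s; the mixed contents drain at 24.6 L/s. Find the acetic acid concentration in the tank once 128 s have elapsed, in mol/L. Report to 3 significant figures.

Total volume: dV/dt = Q_in − Q_out = 13.800 L/s, so V(t) = 874 + 13.800 t and V(128) = 2640.4 L.
No acetic acid enters, so dm/dt = −Q_out · (m/V).
Separate: dm/m = −Q_out dt/V(t) ⇒ ln(m/m₀) = −(Q_out/(Q_in−Q_out)) ln(V/V₀).
m = m₀ (V₀/V)^(Q_out/(Q_in−Q_out)) = 69.8 × (874/2640.4)^(1.7826) = 9.7257 mol.
C = m/V = 9.7257/2640.4 = 0.0036834 mol/L.

0.00368 mol/L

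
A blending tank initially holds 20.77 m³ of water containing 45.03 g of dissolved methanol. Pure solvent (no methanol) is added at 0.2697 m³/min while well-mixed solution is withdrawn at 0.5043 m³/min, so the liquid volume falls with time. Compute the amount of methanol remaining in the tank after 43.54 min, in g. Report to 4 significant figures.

Total volume: dV/dt = Q_in − Q_out = -0.234600 m³/min, so V(t) = 20.77 − 0.234600 t and V(43.54) = 10.5555 m³.
Solute balance: dm/dt = 0 − Q_out C = −Q_out m/V(t).
dm/m = −Q_out dt/(V₀ − 0.234600 t); integrating gives ln(m/m₀) = −(Q_out/(Q_in−Q_out)) ln(V/V₀).
m = m₀ (V₀/V)^(Q_out/(Q_in−Q_out)) = 45.03 × (20.77/10.5555)^(-2.14962) = 10.5101 g.

10.51 g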